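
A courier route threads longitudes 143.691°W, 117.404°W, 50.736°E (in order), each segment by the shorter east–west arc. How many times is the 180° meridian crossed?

Leg 1: -143.691° → -117.404°, shortest Δλ = 26.287° (east) — does not cross 180°.
Leg 2: -117.404° → +50.736°, shortest Δλ = 168.14° (east) — does not cross 180°.
Total crossings: 0.

0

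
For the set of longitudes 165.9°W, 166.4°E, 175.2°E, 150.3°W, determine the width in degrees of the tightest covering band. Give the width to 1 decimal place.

Sort the longitudes: -165.9°, -150.3°, +166.4°, +175.2°.
Eastward gaps between consecutive values (wrapping around): 15.6°, 316.7°, 8.8°, 18.9°.
Largest gap = 316.7° ⇒ minimal covering band is its complement: 360° − 316.7° = 43.3°.
Band runs from +166.4° eastward to -150.3°, crossing the antimeridian.

43.3°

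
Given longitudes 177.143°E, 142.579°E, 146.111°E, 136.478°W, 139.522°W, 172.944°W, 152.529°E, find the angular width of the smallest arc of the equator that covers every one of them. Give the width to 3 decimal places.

80.943°

Sort the longitudes: -172.944°, -139.522°, -136.478°, +142.579°, +146.111°, +152.529°, +177.143°.
Eastward gaps between consecutive values (wrapping around): 33.422°, 3.044°, 279.057°, 3.532°, 6.418°, 24.614°, 9.913°.
Largest gap = 279.057° ⇒ minimal covering band is its complement: 360° − 279.057° = 80.943°.
Band runs from +142.579° eastward to -136.478°, crossing the antimeridian.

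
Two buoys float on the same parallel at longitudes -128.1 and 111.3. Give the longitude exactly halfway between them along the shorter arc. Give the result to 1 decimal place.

Signed shortest Δλ from -128.1° to +111.3° is -120.6°.
Midpoint longitude = -128.1° + (-120.6°)/2 = -128.1° − 60.3° = -188.4°.
Normalise into (−180°, 180°]: +171.6°.
(The naïve average (-128.1 + +111.3)/2 = -8.4° is on the wrong side of the globe.)

+171.6°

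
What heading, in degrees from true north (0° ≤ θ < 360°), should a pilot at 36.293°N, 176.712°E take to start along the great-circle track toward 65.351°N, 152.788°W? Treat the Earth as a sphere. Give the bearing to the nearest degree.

22°

Δλ = -152.788 − 176.712 = -329.500°; wrapped into (−180°, 180°]: 30.500°.
θ = atan2( sin Δλ · cos φ₂ , cos φ₁ · sin φ₂ − sin φ₁ · cos φ₂ · cos Δλ )
  = atan2(0.21167, 0.51985) = 22.155° → normalised to [0°, 360°): 22.155°.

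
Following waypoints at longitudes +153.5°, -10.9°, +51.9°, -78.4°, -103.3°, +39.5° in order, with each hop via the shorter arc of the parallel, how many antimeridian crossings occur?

Leg 1: +153.5° → -10.9°, shortest Δλ = -164.4° (west) — does not cross 180°.
Leg 2: -10.9° → +51.9°, shortest Δλ = 62.8° (east) — does not cross 180°.
Leg 3: +51.9° → -78.4°, shortest Δλ = -130.3° (west) — does not cross 180°.
Leg 4: -78.4° → -103.3°, shortest Δλ = -24.9° (west) — does not cross 180°.
Leg 5: -103.3° → +39.5°, shortest Δλ = 142.8° (east) — does not cross 180°.
Total crossings: 0.

0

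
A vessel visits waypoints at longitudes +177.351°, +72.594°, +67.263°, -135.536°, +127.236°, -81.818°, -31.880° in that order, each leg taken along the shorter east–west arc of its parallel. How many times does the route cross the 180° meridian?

Leg 1: +177.351° → +72.594°, shortest Δλ = -104.757° (west) — does not cross 180°.
Leg 2: +72.594° → +67.263°, shortest Δλ = -5.331° (west) — does not cross 180°.
Leg 3: +67.263° → -135.536°, shortest Δλ = 157.201° (east) — crosses 180°.
Leg 4: -135.536° → +127.236°, shortest Δλ = -97.228° (west) — crosses 180°.
Leg 5: +127.236° → -81.818°, shortest Δλ = 150.946° (east) — crosses 180°.
Leg 6: -81.818° → -31.880°, shortest Δλ = 49.938° (east) — does not cross 180°.
Total crossings: 3.

3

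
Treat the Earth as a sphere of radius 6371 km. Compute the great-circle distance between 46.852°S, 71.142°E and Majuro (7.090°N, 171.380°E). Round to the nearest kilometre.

Δλ = 171.380 − 71.142 = 100.238°.
Δφ = 7.090 − -46.852 = 53.942°.
a = sin²(Δφ/2) + cos φ₁ · cos φ₂ · sin²(Δλ/2) = 0.605337.
c = 2·atan2(√a, √(1−a)) = 1.78306 rad → d = 6371·c ≈ 11359.88 km.

11360 km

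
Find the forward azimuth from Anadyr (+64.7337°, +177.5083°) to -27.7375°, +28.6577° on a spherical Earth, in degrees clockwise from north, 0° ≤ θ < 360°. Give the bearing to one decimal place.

316.7°

Δλ = 28.6577 − 177.5083 = -148.8506°.
θ = atan2( sin Δλ · cos φ₂ , cos φ₁ · sin φ₂ − sin φ₁ · cos φ₂ · cos Δλ )
  = atan2(-0.45783, 0.48636) = -43.269° → normalised to [0°, 360°): 316.731°.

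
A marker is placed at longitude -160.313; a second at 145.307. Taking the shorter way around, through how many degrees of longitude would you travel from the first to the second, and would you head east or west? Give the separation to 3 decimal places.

Raw difference: 145.307 − -160.313 = 305.62°.
Normalise into (−180°, 180°]: 305.62° − 360° = -54.38°.
Negative ⇒ the second point lies to the west; separation 54.380°.

54.380° west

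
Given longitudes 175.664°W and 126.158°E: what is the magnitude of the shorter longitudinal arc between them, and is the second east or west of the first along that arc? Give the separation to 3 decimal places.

58.178° west

Raw difference: 126.158 − -175.664 = 301.822°.
Normalise into (−180°, 180°]: 301.822° − 360° = -58.178°.
Negative ⇒ the second point lies to the west; separation 58.178°.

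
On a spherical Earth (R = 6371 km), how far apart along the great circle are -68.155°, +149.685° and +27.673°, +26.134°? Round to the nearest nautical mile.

7674 nmi

Δλ = 26.134 − 149.685 = -123.551°.
Δφ = 27.673 − -68.155 = 95.828°.
a = sin²(Δφ/2) + cos φ₁ · cos φ₂ · sin²(Δλ/2) = 0.806601.
c = 2·atan2(√a, √(1−a)) = 2.23090 rad → d = 6371·c ≈ 14213.09 km ≈ 7674.46 nmi.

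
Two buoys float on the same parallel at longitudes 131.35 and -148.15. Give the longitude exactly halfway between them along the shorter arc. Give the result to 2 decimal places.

Signed shortest Δλ from +131.35° to -148.15° is +80.50°.
Midpoint longitude = +131.35° + (+80.50°)/2 = +131.35° + 40.25° = +171.60°.
(The naïve average (+131.35 + -148.15)/2 = -8.4° is on the wrong side of the globe.)

+171.60°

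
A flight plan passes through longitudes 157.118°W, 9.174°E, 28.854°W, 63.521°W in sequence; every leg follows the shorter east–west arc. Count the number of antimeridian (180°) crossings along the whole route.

Leg 1: -157.118° → +9.174°, shortest Δλ = 166.292° (east) — does not cross 180°.
Leg 2: +9.174° → -28.854°, shortest Δλ = -38.028° (west) — does not cross 180°.
Leg 3: -28.854° → -63.521°, shortest Δλ = -34.667° (west) — does not cross 180°.
Total crossings: 0.

0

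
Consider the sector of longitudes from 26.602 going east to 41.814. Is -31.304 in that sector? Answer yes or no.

No

Band width going east from +26.602° to +41.814°: ((41.814 − 26.602) mod 360) = 15.212°.
Offset of -31.304° east of the west edge: ((-31.304 − 26.602) mod 360) = 302.094°.
302.094° > 15.212° ⇒ outside.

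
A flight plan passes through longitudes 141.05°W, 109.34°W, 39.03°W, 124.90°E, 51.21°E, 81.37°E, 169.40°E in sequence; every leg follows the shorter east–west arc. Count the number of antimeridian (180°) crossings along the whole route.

Leg 1: -141.05° → -109.34°, shortest Δλ = 31.71° (east) — does not cross 180°.
Leg 2: -109.34° → -39.03°, shortest Δλ = 70.31° (east) — does not cross 180°.
Leg 3: -39.03° → +124.90°, shortest Δλ = 163.93° (east) — does not cross 180°.
Leg 4: +124.90° → +51.21°, shortest Δλ = -73.69° (west) — does not cross 180°.
Leg 5: +51.21° → +81.37°, shortest Δλ = 30.16° (east) — does not cross 180°.
Leg 6: +81.37° → +169.40°, shortest Δλ = 88.03° (east) — does not cross 180°.
Total crossings: 0.

0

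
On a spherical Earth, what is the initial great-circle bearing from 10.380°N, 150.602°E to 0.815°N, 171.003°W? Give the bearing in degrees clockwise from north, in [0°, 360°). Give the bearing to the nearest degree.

102°

Δλ = -171.003 − 150.602 = -321.605°; wrapped into (−180°, 180°]: 38.395°.
θ = atan2( sin Δλ · cos φ₂ , cos φ₁ · sin φ₂ − sin φ₁ · cos φ₂ · cos Δλ )
  = atan2(0.62102, -0.12721) = 101.576° → normalised to [0°, 360°): 101.576°.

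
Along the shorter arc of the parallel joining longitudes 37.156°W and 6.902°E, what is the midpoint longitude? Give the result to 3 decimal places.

15.127°W

Signed shortest Δλ from -37.156° to +6.902° is +44.058°.
Midpoint longitude = -37.156° + (+44.058°)/2 = -37.156° + 22.029° = -15.127°.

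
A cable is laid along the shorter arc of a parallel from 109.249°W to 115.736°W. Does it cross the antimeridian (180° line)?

No

Signed shortest Δλ = ((-115.736 − -109.249 + 180) mod 360) − 180 = -6.487°.
Going west by 6.487° from -109.249° reaches -115.736° without touching 180°.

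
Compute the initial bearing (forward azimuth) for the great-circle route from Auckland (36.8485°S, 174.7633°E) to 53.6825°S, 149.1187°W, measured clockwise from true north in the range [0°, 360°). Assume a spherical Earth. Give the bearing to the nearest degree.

136°

Δλ = -149.1187 − 174.7633 = -323.8820°; wrapped into (−180°, 180°]: 36.1180°.
θ = atan2( sin Δλ · cos φ₂ , cos φ₁ · sin φ₂ − sin φ₁ · cos φ₂ · cos Δλ )
  = atan2(0.34911, -0.35786) = 135.710° → normalised to [0°, 360°): 135.710°.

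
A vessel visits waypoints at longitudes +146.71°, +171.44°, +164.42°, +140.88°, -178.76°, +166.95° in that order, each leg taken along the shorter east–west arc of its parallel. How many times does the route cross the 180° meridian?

2

Leg 1: +146.71° → +171.44°, shortest Δλ = 24.73° (east) — does not cross 180°.
Leg 2: +171.44° → +164.42°, shortest Δλ = -7.02° (west) — does not cross 180°.
Leg 3: +164.42° → +140.88°, shortest Δλ = -23.54° (west) — does not cross 180°.
Leg 4: +140.88° → -178.76°, shortest Δλ = 40.36° (east) — crosses 180°.
Leg 5: -178.76° → +166.95°, shortest Δλ = -14.29° (west) — crosses 180°.
Total crossings: 2.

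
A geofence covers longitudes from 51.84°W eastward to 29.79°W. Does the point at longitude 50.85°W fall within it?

Yes

Band width going east from -51.84° to -29.79°: ((-29.79 − -51.84) mod 360) = 22.05°.
Offset of -50.85° east of the west edge: ((-50.85 − -51.84) mod 360) = 0.99°.
0.99° ≤ 22.05° ⇒ inside.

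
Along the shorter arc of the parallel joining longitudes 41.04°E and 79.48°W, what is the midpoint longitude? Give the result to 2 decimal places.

Signed shortest Δλ from +41.04° to -79.48° is -120.52°.
Midpoint longitude = +41.04° + (-120.52°)/2 = +41.04° − 60.26° = -19.22°.

19.22°W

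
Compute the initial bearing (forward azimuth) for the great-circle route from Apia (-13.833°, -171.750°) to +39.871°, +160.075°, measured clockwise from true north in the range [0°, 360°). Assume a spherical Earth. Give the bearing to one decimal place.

Δλ = 160.075 − -171.750 = 331.825°; wrapped into (−180°, 180°]: -28.175°.
θ = atan2( sin Δλ · cos φ₂ , cos φ₁ · sin φ₂ − sin φ₁ · cos φ₂ · cos Δλ )
  = atan2(-0.36238, 0.78423) = -24.801° → normalised to [0°, 360°): 335.199°.

335.2°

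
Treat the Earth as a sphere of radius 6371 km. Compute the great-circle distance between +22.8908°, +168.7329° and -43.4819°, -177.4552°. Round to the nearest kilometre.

7514 km

Δλ = -177.4552 − 168.7329 = -346.1881°; wrapped into (−180°, 180°]: 13.8119°.
Δφ = -43.4819 − 22.8908 = -66.3727°.
a = sin²(Δφ/2) + cos φ₁ · cos φ₂ · sin²(Δλ/2) = 0.309271.
c = 2·atan2(√a, √(1−a)) = 1.17942 rad → d = 6371·c ≈ 7514.11 km.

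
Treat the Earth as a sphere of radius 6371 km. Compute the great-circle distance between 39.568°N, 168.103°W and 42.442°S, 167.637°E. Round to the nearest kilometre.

Δλ = 167.637 − -168.103 = 335.740°; wrapped into (−180°, 180°]: -24.260°.
Δφ = -42.442 − 39.568 = -82.010°.
a = sin²(Δφ/2) + cos φ₁ · cos φ₂ · sin²(Δλ/2) = 0.455618.
c = 2·atan2(√a, √(1−a)) = 1.48192 rad → d = 6371·c ≈ 9441.29 km.

9441 km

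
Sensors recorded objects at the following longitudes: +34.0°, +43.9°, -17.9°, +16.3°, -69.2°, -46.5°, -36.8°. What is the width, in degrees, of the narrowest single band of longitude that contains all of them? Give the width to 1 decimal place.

Sort the longitudes: -69.2°, -46.5°, -36.8°, -17.9°, +16.3°, +34.0°, +43.9°.
Eastward gaps between consecutive values (wrapping around): 22.7°, 9.7°, 18.9°, 34.2°, 17.7°, 9.9°, 246.9°.
Largest gap = 246.9° ⇒ minimal covering band is its complement: 360° − 246.9° = 113.1°.
Band runs from -69.2° eastward to +43.9°.

113.1°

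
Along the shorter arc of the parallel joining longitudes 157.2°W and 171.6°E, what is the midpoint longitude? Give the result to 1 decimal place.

Signed shortest Δλ from -157.2° to +171.6° is -31.2°.
Midpoint longitude = -157.2° + (-31.2°)/2 = -157.2° − 15.6° = -172.8°.
(The naïve average (-157.2 + +171.6)/2 = 7.2° is on the wrong side of the globe.)

172.8°W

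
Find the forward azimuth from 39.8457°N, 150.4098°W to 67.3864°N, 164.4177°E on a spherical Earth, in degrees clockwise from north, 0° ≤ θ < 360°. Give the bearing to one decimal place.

333.0°

Δλ = 164.4177 − -150.4098 = 314.8275°; wrapped into (−180°, 180°]: -45.1725°.
θ = atan2( sin Δλ · cos φ₂ , cos φ₁ · sin φ₂ − sin φ₁ · cos φ₂ · cos Δλ )
  = atan2(-0.27271, 0.53506) = -27.007° → normalised to [0°, 360°): 332.993°.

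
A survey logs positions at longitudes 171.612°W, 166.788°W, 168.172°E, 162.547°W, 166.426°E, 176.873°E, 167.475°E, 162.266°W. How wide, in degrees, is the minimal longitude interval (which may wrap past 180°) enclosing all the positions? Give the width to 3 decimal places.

Sort the longitudes: -171.612°, -166.788°, -162.547°, -162.266°, +166.426°, +167.475°, +168.172°, +176.873°.
Eastward gaps between consecutive values (wrapping around): 4.824°, 4.241°, 0.281°, 328.692°, 1.049°, 0.697°, 8.701°, 11.515°.
Largest gap = 328.692° ⇒ minimal covering band is its complement: 360° − 328.692° = 31.308°.
Band runs from +166.426° eastward to -162.266°, crossing the antimeridian.

31.308°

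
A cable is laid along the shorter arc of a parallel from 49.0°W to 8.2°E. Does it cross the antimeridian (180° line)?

Signed shortest Δλ = ((8.2 − -49.0 + 180) mod 360) − 180 = 57.2°.
Going east by 57.2° from -49.0° reaches +8.2° without touching 180°.

No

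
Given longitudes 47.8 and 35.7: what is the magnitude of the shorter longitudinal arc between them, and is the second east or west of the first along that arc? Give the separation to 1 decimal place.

Raw difference: 35.7 − 47.8 = -12.1°.
Normalise into (−180°, 180°]: -12.1° stays -12.1°.
Negative ⇒ the second point lies to the west; separation 12.1°.

12.1° west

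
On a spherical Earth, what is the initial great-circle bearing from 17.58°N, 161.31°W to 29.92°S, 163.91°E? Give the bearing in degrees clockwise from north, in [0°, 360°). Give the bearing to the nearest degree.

Δλ = 163.91 − -161.31 = 325.22°; wrapped into (−180°, 180°]: -34.78°.
θ = atan2( sin Δλ · cos φ₂ , cos φ₁ · sin φ₂ − sin φ₁ · cos φ₂ · cos Δλ )
  = atan2(-0.49440, -0.69051) = -144.397° → normalised to [0°, 360°): 215.603°.

216°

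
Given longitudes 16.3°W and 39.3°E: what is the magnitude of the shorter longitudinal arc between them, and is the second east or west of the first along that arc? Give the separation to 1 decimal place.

55.6° east

Raw difference: 39.3 − -16.3 = 55.6°.
Normalise into (−180°, 180°]: 55.6° stays 55.6°.
Positive ⇒ the second point lies to the east; separation 55.6°.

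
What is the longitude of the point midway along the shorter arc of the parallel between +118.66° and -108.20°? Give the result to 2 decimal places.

Signed shortest Δλ from +118.66° to -108.20° is +133.14°.
Midpoint longitude = +118.66° + (+133.14°)/2 = +118.66° + 66.57° = +185.23°.
Normalise into (−180°, 180°]: -174.77°.
(The naïve average (+118.66 + -108.20)/2 = 5.23° is on the wrong side of the globe.)

-174.77°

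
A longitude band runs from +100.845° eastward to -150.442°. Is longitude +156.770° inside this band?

Band width going east from +100.845° to -150.442°: ((-150.442 − 100.845) mod 360) = 108.713°.
Offset of +156.770° east of the west edge: ((156.770 − 100.845) mod 360) = 55.925°.
55.925° ≤ 108.713° ⇒ inside.

Yes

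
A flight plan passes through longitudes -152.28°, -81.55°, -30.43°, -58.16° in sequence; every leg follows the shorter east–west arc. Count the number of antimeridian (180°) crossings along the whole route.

Leg 1: -152.28° → -81.55°, shortest Δλ = 70.73° (east) — does not cross 180°.
Leg 2: -81.55° → -30.43°, shortest Δλ = 51.12° (east) — does not cross 180°.
Leg 3: -30.43° → -58.16°, shortest Δλ = -27.73° (west) — does not cross 180°.
Total crossings: 0.

0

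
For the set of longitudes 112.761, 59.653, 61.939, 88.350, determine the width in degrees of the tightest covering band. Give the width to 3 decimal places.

53.108°

Sort the longitudes: +59.653°, +61.939°, +88.350°, +112.761°.
Eastward gaps between consecutive values (wrapping around): 2.286°, 26.411°, 24.411°, 306.892°.
Largest gap = 306.892° ⇒ minimal covering band is its complement: 360° − 306.892° = 53.108°.
Band runs from +59.653° eastward to +112.761°.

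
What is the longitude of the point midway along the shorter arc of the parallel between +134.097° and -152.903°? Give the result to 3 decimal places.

+170.597°

Signed shortest Δλ from +134.097° to -152.903° is +73.000°.
Midpoint longitude = +134.097° + (+73.000°)/2 = +134.097° + 36.500° = +170.597°.
(The naïve average (+134.097 + -152.903)/2 = -9.403° is on the wrong side of the globe.)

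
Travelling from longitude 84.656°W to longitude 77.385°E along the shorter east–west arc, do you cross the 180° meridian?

No

Signed shortest Δλ = ((77.385 − -84.656 + 180) mod 360) − 180 = 162.041°.
Going east by 162.041° from -84.656° reaches +77.385° without touching 180°.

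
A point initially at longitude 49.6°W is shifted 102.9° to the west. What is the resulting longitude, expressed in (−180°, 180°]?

152.5°W

Start at -49.6°; shift −102.9° → -152.5°.
-152.5° already lies in (−180°, 180°].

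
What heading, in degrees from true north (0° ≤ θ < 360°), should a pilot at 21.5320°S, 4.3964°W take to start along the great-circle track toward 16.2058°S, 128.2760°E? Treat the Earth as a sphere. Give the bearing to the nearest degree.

125°

Δλ = 128.2760 − -4.3964 = 132.6724°.
θ = atan2( sin Δλ · cos φ₂ , cos φ₁ · sin φ₂ − sin φ₁ · cos φ₂ · cos Δλ )
  = atan2(0.70603, -0.49850) = 125.224° → normalised to [0°, 360°): 125.224°.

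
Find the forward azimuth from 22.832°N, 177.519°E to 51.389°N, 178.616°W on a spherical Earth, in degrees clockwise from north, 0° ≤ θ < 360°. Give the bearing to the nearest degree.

5°

Δλ = -178.616 − 177.519 = -356.135°; wrapped into (−180°, 180°]: 3.865°.
θ = atan2( sin Δλ · cos φ₂ , cos φ₁ · sin φ₂ − sin φ₁ · cos φ₂ · cos Δλ )
  = atan2(0.04206, 0.47858) = 5.023° → normalised to [0°, 360°): 5.023°.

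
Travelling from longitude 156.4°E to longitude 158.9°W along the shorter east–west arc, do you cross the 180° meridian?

Yes

Naïve |-158.9 − 156.4| = 315.3° > 180°, so the shorter arc goes the other way round — across 180°.
Signed shortest Δλ = ((-158.9 − 156.4 + 180) mod 360) − 180 = 44.7°.
Going east by 44.7° from +156.4° passes through 180° before reaching -158.9°.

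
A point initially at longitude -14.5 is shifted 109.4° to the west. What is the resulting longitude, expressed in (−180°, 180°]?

-123.9°

Start at -14.5°; shift −109.4° → -123.9°.
-123.9° already lies in (−180°, 180°].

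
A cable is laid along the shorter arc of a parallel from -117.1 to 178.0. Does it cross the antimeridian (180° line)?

Naïve |178.0 − -117.1| = 295.1° > 180°, so the shorter arc goes the other way round — across 180°.
Signed shortest Δλ = ((178.0 − -117.1 + 180) mod 360) − 180 = -64.9°.
Going west by 64.9° from -117.1° passes through 180° before reaching +178.0°.

Yes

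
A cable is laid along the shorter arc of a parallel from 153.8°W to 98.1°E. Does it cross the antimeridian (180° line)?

Naïve |98.1 − -153.8| = 251.9° > 180°, so the shorter arc goes the other way round — across 180°.
Signed shortest Δλ = ((98.1 − -153.8 + 180) mod 360) − 180 = -108.1°.
Going west by 108.1° from -153.8° passes through 180° before reaching +98.1°.

Yes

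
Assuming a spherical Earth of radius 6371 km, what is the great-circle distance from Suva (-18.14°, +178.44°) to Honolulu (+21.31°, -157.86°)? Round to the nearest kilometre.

5090 km

Δλ = -157.86 − 178.44 = -336.30°; wrapped into (−180°, 180°]: 23.70°.
Δφ = 21.31 − -18.14 = 39.45°.
a = sin²(Δφ/2) + cos φ₁ · cos φ₂ · sin²(Δλ/2) = 0.151243.
c = 2·atan2(√a, √(1−a)) = 0.79887 rad → d = 6371·c ≈ 5089.63 km.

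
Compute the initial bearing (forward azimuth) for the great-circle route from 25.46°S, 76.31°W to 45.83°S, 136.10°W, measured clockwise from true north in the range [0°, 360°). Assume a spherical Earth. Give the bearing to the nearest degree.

230°

Δλ = -136.10 − -76.31 = -59.79°.
θ = atan2( sin Δλ · cos φ₂ , cos φ₁ · sin φ₂ − sin φ₁ · cos φ₂ · cos Δλ )
  = atan2(-0.60216, -0.49690) = -129.529° → normalised to [0°, 360°): 230.471°.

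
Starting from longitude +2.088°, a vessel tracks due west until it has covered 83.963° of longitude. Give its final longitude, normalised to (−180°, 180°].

-81.875°

Start at +2.088°; shift −83.963° → -81.875°.
-81.875° already lies in (−180°, 180°].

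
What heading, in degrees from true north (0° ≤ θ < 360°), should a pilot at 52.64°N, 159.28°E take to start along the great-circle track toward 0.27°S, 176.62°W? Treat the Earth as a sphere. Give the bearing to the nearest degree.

151°

Δλ = -176.62 − 159.28 = -335.90°; wrapped into (−180°, 180°]: 24.10°.
θ = atan2( sin Δλ · cos φ₂ , cos φ₁ · sin φ₂ − sin φ₁ · cos φ₂ · cos Δλ )
  = atan2(0.40833, -0.72841) = 150.726° → normalised to [0°, 360°): 150.726°.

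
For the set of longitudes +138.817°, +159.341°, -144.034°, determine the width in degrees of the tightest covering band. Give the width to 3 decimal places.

Sort the longitudes: -144.034°, +138.817°, +159.341°.
Eastward gaps between consecutive values (wrapping around): 282.851°, 20.524°, 56.625°.
Largest gap = 282.851° ⇒ minimal covering band is its complement: 360° − 282.851° = 77.149°.
Band runs from +138.817° eastward to -144.034°, crossing the antimeridian.

77.149°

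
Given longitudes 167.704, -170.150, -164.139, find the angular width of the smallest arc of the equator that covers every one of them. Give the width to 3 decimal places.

28.157°

Sort the longitudes: -170.150°, -164.139°, +167.704°.
Eastward gaps between consecutive values (wrapping around): 6.011°, 331.843°, 22.146°.
Largest gap = 331.843° ⇒ minimal covering band is its complement: 360° − 331.843° = 28.157°.
Band runs from +167.704° eastward to -164.139°, crossing the antimeridian.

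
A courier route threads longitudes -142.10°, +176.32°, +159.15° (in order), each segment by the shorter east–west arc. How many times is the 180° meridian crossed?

Leg 1: -142.10° → +176.32°, shortest Δλ = -41.58° (west) — crosses 180°.
Leg 2: +176.32° → +159.15°, shortest Δλ = -17.17° (west) — does not cross 180°.
Total crossings: 1.

1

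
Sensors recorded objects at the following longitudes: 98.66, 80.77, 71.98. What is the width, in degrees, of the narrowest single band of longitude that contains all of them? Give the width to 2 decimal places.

Sort the longitudes: +71.98°, +80.77°, +98.66°.
Eastward gaps between consecutive values (wrapping around): 8.79°, 17.89°, 333.32°.
Largest gap = 333.32° ⇒ minimal covering band is its complement: 360° − 333.32° = 26.68°.
Band runs from +71.98° eastward to +98.66°.

26.68°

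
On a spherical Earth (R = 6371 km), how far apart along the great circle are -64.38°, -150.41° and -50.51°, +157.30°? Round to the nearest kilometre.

Δλ = 157.30 − -150.41 = 307.71°; wrapped into (−180°, 180°]: -52.29°.
Δφ = -50.51 − -64.38 = 13.87°.
a = sin²(Δφ/2) + cos φ₁ · cos φ₂ · sin²(Δλ/2) = 0.067972.
c = 2·atan2(√a, √(1−a)) = 0.52752 rad → d = 6371·c ≈ 3360.85 km.

3361 km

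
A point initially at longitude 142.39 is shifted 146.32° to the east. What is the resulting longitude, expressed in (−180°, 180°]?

-71.29°

Start at +142.39°; shift +146.32° → +288.71°.
+288.71° lies outside (−180°, 180°]; subtract 360° → -71.29°.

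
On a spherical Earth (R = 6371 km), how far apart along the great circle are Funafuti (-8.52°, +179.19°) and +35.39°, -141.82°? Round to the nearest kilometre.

6367 km

Δλ = -141.82 − 179.19 = -321.01°; wrapped into (−180°, 180°]: 38.99°.
Δφ = 35.39 − -8.52 = 43.91°.
a = sin²(Δφ/2) + cos φ₁ · cos φ₂ · sin²(Δλ/2) = 0.229577.
c = 2·atan2(√a, √(1−a)) = 0.99935 rad → d = 6371·c ≈ 6366.88 km.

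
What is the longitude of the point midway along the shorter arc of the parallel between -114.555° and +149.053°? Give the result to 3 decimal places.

Signed shortest Δλ from -114.555° to +149.053° is -96.392°.
Midpoint longitude = -114.555° + (-96.392°)/2 = -114.555° − 48.196° = -162.751°.
(The naïve average (-114.555 + +149.053)/2 = 17.249° is on the wrong side of the globe.)

-162.751°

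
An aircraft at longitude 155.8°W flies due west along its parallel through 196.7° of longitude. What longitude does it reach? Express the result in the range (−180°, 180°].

7.5°E

Start at -155.8°; shift −196.7° → -352.5°.
-352.5° lies outside (−180°, 180°]; add 360° → +7.5°.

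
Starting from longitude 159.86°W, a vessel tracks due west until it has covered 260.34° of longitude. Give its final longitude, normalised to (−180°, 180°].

Start at -159.86°; shift −260.34° → -420.20°.
-420.20° lies outside (−180°, 180°]; add 360° → -60.20°.

60.20°W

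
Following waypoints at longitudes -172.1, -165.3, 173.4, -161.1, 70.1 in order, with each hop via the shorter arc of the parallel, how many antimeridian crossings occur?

Leg 1: -172.1° → -165.3°, shortest Δλ = 6.8° (east) — does not cross 180°.
Leg 2: -165.3° → +173.4°, shortest Δλ = -21.3° (west) — crosses 180°.
Leg 3: +173.4° → -161.1°, shortest Δλ = 25.5° (east) — crosses 180°.
Leg 4: -161.1° → +70.1°, shortest Δλ = -128.8° (west) — crosses 180°.
Total crossings: 3.

3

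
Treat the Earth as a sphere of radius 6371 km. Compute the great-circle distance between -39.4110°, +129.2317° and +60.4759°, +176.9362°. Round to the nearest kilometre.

Δλ = 176.9362 − 129.2317 = 47.7045°.
Δφ = 60.4759 − -39.4110 = 99.8869°.
a = sin²(Δφ/2) + cos φ₁ · cos φ₂ · sin²(Δλ/2) = 0.648111.
c = 2·atan2(√a, √(1−a)) = 1.87153 rad → d = 6371·c ≈ 11923.52 km.

11924 km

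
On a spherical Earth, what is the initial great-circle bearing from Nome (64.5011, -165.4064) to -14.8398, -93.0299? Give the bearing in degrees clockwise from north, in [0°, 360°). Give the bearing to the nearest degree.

Δλ = -93.0299 − -165.4064 = 72.3765°.
θ = atan2( sin Δλ · cos φ₂ , cos φ₁ · sin φ₂ − sin φ₁ · cos φ₂ · cos Δλ )
  = atan2(0.92128, -0.37441) = 112.117° → normalised to [0°, 360°): 112.117°.

112°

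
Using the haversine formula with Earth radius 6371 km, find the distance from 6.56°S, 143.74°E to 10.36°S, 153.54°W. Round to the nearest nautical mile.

3726 nmi

Δλ = -153.54 − 143.74 = -297.28°; wrapped into (−180°, 180°]: 62.72°.
Δφ = -10.36 − -6.56 = -3.80°.
a = sin²(Δφ/2) + cos φ₁ · cos φ₂ · sin²(Δλ/2) = 0.265770.
c = 2·atan2(√a, √(1−a)) = 1.08325 rad → d = 6371·c ≈ 6901.38 km ≈ 3726.45 nmi.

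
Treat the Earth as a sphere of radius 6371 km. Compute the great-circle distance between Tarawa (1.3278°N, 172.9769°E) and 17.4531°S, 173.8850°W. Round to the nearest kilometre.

2536 km

Δλ = -173.8850 − 172.9769 = -346.8619°; wrapped into (−180°, 180°]: 13.1381°.
Δφ = -17.4531 − 1.3278 = -18.7809°.
a = sin²(Δφ/2) + cos φ₁ · cos φ₂ · sin²(Δλ/2) = 0.039103.
c = 2·atan2(√a, √(1−a)) = 0.39812 rad → d = 6371·c ≈ 2536.39 km.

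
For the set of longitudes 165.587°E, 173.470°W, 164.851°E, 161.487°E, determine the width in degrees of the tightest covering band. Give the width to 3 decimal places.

Sort the longitudes: -173.470°, +161.487°, +164.851°, +165.587°.
Eastward gaps between consecutive values (wrapping around): 334.957°, 3.364°, 0.736°, 20.943°.
Largest gap = 334.957° ⇒ minimal covering band is its complement: 360° − 334.957° = 25.043°.
Band runs from +161.487° eastward to -173.470°, crossing the antimeridian.

25.043°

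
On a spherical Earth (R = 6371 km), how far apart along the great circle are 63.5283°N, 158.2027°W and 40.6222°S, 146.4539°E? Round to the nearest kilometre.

12563 km

Δλ = 146.4539 − -158.2027 = 304.6566°; wrapped into (−180°, 180°]: -55.3434°.
Δφ = -40.6222 − 63.5283 = -104.1505°.
a = sin²(Δφ/2) + cos φ₁ · cos φ₂ · sin²(Δλ/2) = 0.695205.
c = 2·atan2(√a, √(1−a)) = 1.97187 rad → d = 6371·c ≈ 12562.80 km.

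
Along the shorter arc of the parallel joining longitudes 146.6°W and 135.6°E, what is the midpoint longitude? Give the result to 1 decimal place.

174.5°E

Signed shortest Δλ from -146.6° to +135.6° is -77.8°.
Midpoint longitude = -146.6° + (-77.8°)/2 = -146.6° − 38.9° = -185.5°.
Normalise into (−180°, 180°]: +174.5°.
(The naïve average (-146.6 + +135.6)/2 = -5.5° is on the wrong side of the globe.)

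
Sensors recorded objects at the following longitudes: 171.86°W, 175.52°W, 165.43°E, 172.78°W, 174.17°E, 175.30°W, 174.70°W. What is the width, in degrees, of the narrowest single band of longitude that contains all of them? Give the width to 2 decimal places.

22.71°

Sort the longitudes: -175.52°, -175.30°, -174.70°, -172.78°, -171.86°, +165.43°, +174.17°.
Eastward gaps between consecutive values (wrapping around): 0.22°, 0.60°, 1.92°, 0.92°, 337.29°, 8.74°, 10.31°.
Largest gap = 337.29° ⇒ minimal covering band is its complement: 360° − 337.29° = 22.71°.
Band runs from +165.43° eastward to -171.86°, crossing the antimeridian.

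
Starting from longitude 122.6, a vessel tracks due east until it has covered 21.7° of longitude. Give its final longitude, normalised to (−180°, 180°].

Start at +122.6°; shift +21.7° → +144.3°.
+144.3° already lies in (−180°, 180°].

+144.3°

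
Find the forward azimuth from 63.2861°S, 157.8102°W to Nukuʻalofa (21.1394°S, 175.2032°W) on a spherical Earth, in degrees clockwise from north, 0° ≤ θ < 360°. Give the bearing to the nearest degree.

336°

Δλ = -175.2032 − -157.8102 = -17.3930°.
θ = atan2( sin Δλ · cos φ₂ , cos φ₁ · sin φ₂ − sin φ₁ · cos φ₂ · cos Δλ )
  = atan2(-0.27881, 0.63294) = -23.773° → normalised to [0°, 360°): 336.227°.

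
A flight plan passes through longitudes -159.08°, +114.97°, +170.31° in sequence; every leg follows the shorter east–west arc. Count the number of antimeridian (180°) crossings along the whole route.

1

Leg 1: -159.08° → +114.97°, shortest Δλ = -85.95° (west) — crosses 180°.
Leg 2: +114.97° → +170.31°, shortest Δλ = 55.34° (east) — does not cross 180°.
Total crossings: 1.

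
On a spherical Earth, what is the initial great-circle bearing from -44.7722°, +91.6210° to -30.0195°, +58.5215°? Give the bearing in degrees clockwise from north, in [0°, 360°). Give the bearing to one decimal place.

Δλ = 58.5215 − 91.6210 = -33.0995°.
θ = atan2( sin Δλ · cos φ₂ , cos φ₁ · sin φ₂ − sin φ₁ · cos φ₂ · cos Δλ )
  = atan2(-0.47284, 0.15569) = -71.775° → normalised to [0°, 360°): 288.225°.

288.2°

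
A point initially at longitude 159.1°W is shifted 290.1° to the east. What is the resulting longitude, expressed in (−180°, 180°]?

Start at -159.1°; shift +290.1° → +131.0°.
+131.0° already lies in (−180°, 180°].

131.0°E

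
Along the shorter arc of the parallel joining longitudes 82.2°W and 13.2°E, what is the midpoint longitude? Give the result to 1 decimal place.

34.5°W

Signed shortest Δλ from -82.2° to +13.2° is +95.4°.
Midpoint longitude = -82.2° + (+95.4°)/2 = -82.2° + 47.7° = -34.5°.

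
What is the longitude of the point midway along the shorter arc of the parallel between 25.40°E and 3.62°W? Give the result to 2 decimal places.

10.89°E

Signed shortest Δλ from +25.40° to -3.62° is -29.02°.
Midpoint longitude = +25.40° + (-29.02°)/2 = +25.40° − 14.51° = +10.89°.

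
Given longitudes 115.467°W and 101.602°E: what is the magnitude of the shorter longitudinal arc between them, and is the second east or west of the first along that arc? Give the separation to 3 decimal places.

Raw difference: 101.602 − -115.467 = 217.069°.
Normalise into (−180°, 180°]: 217.069° − 360° = -142.931°.
Negative ⇒ the second point lies to the west; separation 142.931°.

142.931° west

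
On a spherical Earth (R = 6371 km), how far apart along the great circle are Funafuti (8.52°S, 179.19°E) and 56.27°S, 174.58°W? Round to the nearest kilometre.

Δλ = -174.58 − 179.19 = -353.77°; wrapped into (−180°, 180°]: 6.23°.
Δφ = -56.27 − -8.52 = -47.75°.
a = sin²(Δφ/2) + cos φ₁ · cos φ₂ · sin²(Δλ/2) = 0.165438.
c = 2·atan2(√a, √(1−a)) = 0.83777 rad → d = 6371·c ≈ 5337.42 km.

5337 km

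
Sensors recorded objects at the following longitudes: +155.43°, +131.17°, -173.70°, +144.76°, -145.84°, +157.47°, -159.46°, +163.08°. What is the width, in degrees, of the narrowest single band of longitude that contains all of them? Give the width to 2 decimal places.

Sort the longitudes: -173.70°, -159.46°, -145.84°, +131.17°, +144.76°, +155.43°, +157.47°, +163.08°.
Eastward gaps between consecutive values (wrapping around): 14.24°, 13.62°, 277.01°, 13.59°, 10.67°, 2.04°, 5.61°, 23.22°.
Largest gap = 277.01° ⇒ minimal covering band is its complement: 360° − 277.01° = 82.99°.
Band runs from +131.17° eastward to -145.84°, crossing the antimeridian.

82.99°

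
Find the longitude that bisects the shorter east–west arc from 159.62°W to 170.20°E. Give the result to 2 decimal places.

Signed shortest Δλ from -159.62° to +170.20° is -30.18°.
Midpoint longitude = -159.62° + (-30.18°)/2 = -159.62° − 15.09° = -174.71°.
(The naïve average (-159.62 + +170.20)/2 = 5.29° is on the wrong side of the globe.)

174.71°W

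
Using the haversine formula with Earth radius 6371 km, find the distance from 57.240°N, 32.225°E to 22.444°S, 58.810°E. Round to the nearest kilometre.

Δλ = 58.810 − 32.225 = 26.585°.
Δφ = -22.444 − 57.240 = -79.684°.
a = sin²(Δφ/2) + cos φ₁ · cos φ₂ · sin²(Δλ/2) = 0.436901.
c = 2·atan2(√a, √(1−a)) = 1.44426 rad → d = 6371·c ≈ 9201.38 km.

9201 km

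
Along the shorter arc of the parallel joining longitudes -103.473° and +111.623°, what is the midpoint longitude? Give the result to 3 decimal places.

-175.925°

Signed shortest Δλ from -103.473° to +111.623° is -144.904°.
Midpoint longitude = -103.473° + (-144.904°)/2 = -103.473° − 72.452° = -175.925°.
(The naïve average (-103.473 + +111.623)/2 = 4.075° is on the wrong side of the globe.)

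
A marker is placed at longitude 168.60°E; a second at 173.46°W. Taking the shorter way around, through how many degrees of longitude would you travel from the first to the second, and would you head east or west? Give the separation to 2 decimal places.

17.94° east

Raw difference: -173.46 − 168.60 = -342.06°.
Normalise into (−180°, 180°]: -342.06° + 360° = 17.94°.
Positive ⇒ the second point lies to the east; separation 17.94°.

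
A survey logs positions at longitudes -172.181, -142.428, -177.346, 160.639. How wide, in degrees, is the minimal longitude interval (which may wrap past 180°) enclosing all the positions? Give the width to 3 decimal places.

56.933°

Sort the longitudes: -177.346°, -172.181°, -142.428°, +160.639°.
Eastward gaps between consecutive values (wrapping around): 5.165°, 29.753°, 303.067°, 22.015°.
Largest gap = 303.067° ⇒ minimal covering band is its complement: 360° − 303.067° = 56.933°.
Band runs from +160.639° eastward to -142.428°, crossing the antimeridian.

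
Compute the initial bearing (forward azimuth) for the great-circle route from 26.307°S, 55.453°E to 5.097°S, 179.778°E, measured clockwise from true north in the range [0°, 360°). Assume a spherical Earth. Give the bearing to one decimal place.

Δλ = 179.778 − 55.453 = 124.325°.
θ = atan2( sin Δλ · cos φ₂ , cos φ₁ · sin φ₂ − sin φ₁ · cos φ₂ · cos Δλ )
  = atan2(0.82259, -0.32856) = 111.773° → normalised to [0°, 360°): 111.773°.

111.8°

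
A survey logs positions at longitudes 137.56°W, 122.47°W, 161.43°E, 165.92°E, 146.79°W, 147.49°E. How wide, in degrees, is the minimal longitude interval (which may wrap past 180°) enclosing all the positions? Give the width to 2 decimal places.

Sort the longitudes: -146.79°, -137.56°, -122.47°, +147.49°, +161.43°, +165.92°.
Eastward gaps between consecutive values (wrapping around): 9.23°, 15.09°, 269.96°, 13.94°, 4.49°, 47.29°.
Largest gap = 269.96° ⇒ minimal covering band is its complement: 360° − 269.96° = 90.04°.
Band runs from +147.49° eastward to -122.47°, crossing the antimeridian.

90.04°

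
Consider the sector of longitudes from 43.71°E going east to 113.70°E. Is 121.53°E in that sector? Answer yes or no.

No

Band width going east from +43.71° to +113.70°: ((113.70 − 43.71) mod 360) = 69.99°.
Offset of +121.53° east of the west edge: ((121.53 − 43.71) mod 360) = 77.82°.
77.82° > 69.99° ⇒ outside.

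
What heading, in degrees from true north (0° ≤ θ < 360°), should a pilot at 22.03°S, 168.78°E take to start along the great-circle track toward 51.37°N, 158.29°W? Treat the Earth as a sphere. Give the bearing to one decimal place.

Δλ = -158.29 − 168.78 = -327.07°; wrapped into (−180°, 180°]: 32.93°.
θ = atan2( sin Δλ · cos φ₂ , cos φ₁ · sin φ₂ − sin φ₁ · cos φ₂ · cos Δλ )
  = atan2(0.33937, 0.92070) = 20.234° → normalised to [0°, 360°): 20.234°.

20.2°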